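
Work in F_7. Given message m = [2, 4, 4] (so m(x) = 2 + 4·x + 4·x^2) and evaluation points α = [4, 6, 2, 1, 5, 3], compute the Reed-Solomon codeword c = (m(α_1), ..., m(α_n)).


c = [5, 2, 5, 3, 3, 1]

Message polynomial: m(x) = 2 + 4·x + 4·x^2 (mod 7).
For each evaluation point α_i, compute m(α_i) mod 7:
  α_1 = 4: Horner steps 4 → 6 → 5, so m(4) = 5.
  α_2 = 6: Horner steps 4 → 0 → 2, so m(6) = 2.
  α_3 = 2: Horner steps 4 → 5 → 5, so m(2) = 5.
  α_4 = 1: Horner steps 4 → 1 → 3, so m(1) = 3.
  α_5 = 5: Horner steps 4 → 3 → 3, so m(5) = 3.
  α_6 = 3: Horner steps 4 → 2 → 1, so m(3) = 1.
Codeword c = [5, 2, 5, 3, 3, 1] ∈ F_7^6.


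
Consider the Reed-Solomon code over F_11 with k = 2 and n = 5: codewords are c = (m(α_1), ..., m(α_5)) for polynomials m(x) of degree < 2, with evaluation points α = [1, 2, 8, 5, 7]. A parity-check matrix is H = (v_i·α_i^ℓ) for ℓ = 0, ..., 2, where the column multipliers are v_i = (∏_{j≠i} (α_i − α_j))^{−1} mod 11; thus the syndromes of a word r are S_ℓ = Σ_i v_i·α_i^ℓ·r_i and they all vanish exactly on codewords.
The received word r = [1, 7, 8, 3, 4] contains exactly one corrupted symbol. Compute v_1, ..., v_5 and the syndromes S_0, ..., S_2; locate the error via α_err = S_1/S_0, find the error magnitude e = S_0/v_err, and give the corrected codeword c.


S = (4, 10, 3), error at position 3, error magnitude e = 9, c = [1, 7, 10, 3, 4].

Step 1: column multipliers v_i = (∏_{j≠i}(α_i − α_j))^{−1} mod 11.
  i = 1 (α = 1): (1−2)(1−8)(1−5)(1−7) = (−1)·(−7)·(−4)·(−6) = 168 ≡ 3, so v_1 = 3^{−1} = 4 (mod 11).
  i = 2 (α = 2): (2−1)(2−8)(2−5)(2−7) = 1·(−6)·(−3)·(−5) = −90 ≡ 9, so v_2 = 9^{−1} = 5 (mod 11).
  i = 3 (α = 8): (8−1)(8−2)(8−5)(8−7) = 7·6·3·1 = 126 ≡ 5, so v_3 = 5^{−1} = 9 (mod 11).
  i = 4 (α = 5): (5−1)(5−2)(5−8)(5−7) = 4·3·(−3)·(−2) = 72 ≡ 6, so v_4 = 6^{−1} = 2 (mod 11).
  i = 5 (α = 7): (7−1)(7−2)(7−8)(7−5) = 6·5·(−1)·2 = −60 ≡ 6, so v_5 = 6^{−1} = 2 (mod 11).
  v = [4, 5, 9, 2, 2].
Step 2: syndromes of r = [1, 7, 8, 3, 4] (all sums mod 11).
  S_0 = Σ v_i r_i = 4·1 + 5·7 + 9·8 + 2·3 + 2·4 = 125 ≡ 4.
  S_1 = Σ v_i α_i r_i = 4·1·1 + 5·2·7 + 9·8·8 + 2·5·3 + 2·7·4 = 736 ≡ 10.
  α_i^2 mod 11 = [1, 4, 9, 3, 5].
  S_2 = Σ v_i α_i^2 r_i = 4·1·1 + 5·4·7 + 9·9·8 + 2·3·3 + 2·5·4 = 850 ≡ 3.
  S = (4, 10, 3) ≠ 0, so r is not a codeword (an error is present).
Step 3: locate the error. For a single error e at position i, S_ℓ = v_i·e·α_i^ℓ, so α_err = S_1/S_0.
  S_0^{−1} = 4^{−1} = 3 (mod 11), so α_err = 10·3 = 30 ≡ 8 = α_3. Error position i = 3.
  Consistency check: S_2/S_1 = 3·10 = 30 ≡ 8 = α_err ✓ (single-error assumption holds).
Step 4: error magnitude e = S_0/v_3 = S_0·∏_{j≠3}(α_3 − α_j) = 4·5 = 20 ≡ 9 (mod 11).
Step 5: correct position 3: c_3 = r_3 − e = 8 − 9 ≡ 10 (mod 11). Hence c = [1, 7, 10, 3, 4].
  Check: interpolating c through the α_i gives m(x) = 6 + 6·x (degree < 2) with m(α_i) = c_i for every i, so c is indeed a codeword.


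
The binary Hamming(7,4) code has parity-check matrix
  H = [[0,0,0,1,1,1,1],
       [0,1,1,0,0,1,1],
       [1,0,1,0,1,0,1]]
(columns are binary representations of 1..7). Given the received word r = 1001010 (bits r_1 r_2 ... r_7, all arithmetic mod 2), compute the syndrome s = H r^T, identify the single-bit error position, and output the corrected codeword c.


s = (0, 1, 1)^T, error position = 3, corrected codeword c = 1011010

Compute s = H r^T mod 2 one row at a time:
  s_1 = 1 + 0 + 1 + 0 = 2 ≡ 0 (mod 2).
  s_2 = 0 + 0 + 1 + 0 = 1 ≡ 1 (mod 2).
  s_3 = 1 + 0 + 0 + 0 = 1 ≡ 1 (mod 2).
s = (0, 1, 1)^T — this equals column 3 of H (binary 011), so error is at position 3.
Correct: flip bit 3 of r = 1001010 to get c = 1011010.


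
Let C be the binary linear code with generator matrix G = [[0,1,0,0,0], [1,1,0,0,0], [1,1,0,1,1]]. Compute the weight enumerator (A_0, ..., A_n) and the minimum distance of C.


Weight distribution: A_0 = 1, A_1 = 2, A_2 = 2, A_3 = 2, A_4 = 1. Minimum distance d = 1.

Enumerate all 2^3 = 8 messages m ∈ F_2^3.
For each, compute codeword c = mG in F_2^5, then tally its weight.
  m = 000 → c = 00000, weight = 0.
  m = 100 → c = 01000, weight = 1.
  m = 010 → c = 11000, weight = 2.
  m = 110 → c = 10000, weight = 1.
  m = 001 → c = 11011, weight = 4.
  m = 101 → c = 10011, weight = 3.
  m = 011 → c = 00011, weight = 2.
  m = 111 → c = 01011, weight = 3.
Tally weights:
  weight 0: 1 codewords.
  weight 1: 2 codewords.
  weight 2: 2 codewords.
  weight 3: 2 codewords.
  weight 4: 1 codewords.
Minimum distance d = smallest w > 0 with A_w > 0 = 1.
Sanity: Σ A_w = 8 = 2^3 = 8 ✓.


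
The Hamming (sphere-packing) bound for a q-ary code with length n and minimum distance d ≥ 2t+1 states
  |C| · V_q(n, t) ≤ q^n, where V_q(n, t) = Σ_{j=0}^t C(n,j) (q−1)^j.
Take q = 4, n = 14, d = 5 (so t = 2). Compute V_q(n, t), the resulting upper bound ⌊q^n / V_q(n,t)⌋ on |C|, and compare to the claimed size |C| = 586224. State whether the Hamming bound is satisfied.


V_q(n, t) = 862, q^n = 268435456, Hamming bound = 311410, |C| = 586224 > bound (violated).

Step 1: Compute V_q(n, t) = Σ_{j=0}^2 C(n, j) (q−1)^j.
  j = 0: C(14,0)·(3)^0 = 1·1 = 1.
  j = 1: C(14,1)·(3)^1 = 14·3 = 42.
  j = 2: C(14,2)·(3)^2 = 91·9 = 819.
  V_q(n, t) = 1 + 42 + 819 = 862.
Step 2: q^n = 4^14 = 268435456.
Step 3: Hamming bound ⌊q^n / V_q(n,t)⌋ = ⌊268435456/862⌋ = 311410.
Step 4: Compare |C| = 586224 to 311410: violated.
The claimed |C| lies above the Hamming bound, so no 4-ary code of length 14 with d ≥ 5 can have 586224 codewords.


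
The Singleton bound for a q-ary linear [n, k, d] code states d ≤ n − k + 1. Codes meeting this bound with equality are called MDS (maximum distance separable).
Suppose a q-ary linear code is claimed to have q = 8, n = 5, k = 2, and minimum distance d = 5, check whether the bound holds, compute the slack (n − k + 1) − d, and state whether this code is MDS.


Singleton RHS = n − k + 1 = 4, slack = -1, bound violated (no such code; not MDS).

Singleton bound: d ≤ n − k + 1.
Here n = 5, k = 2, so n − k + 1 = 4.
Given d = 5, check d ≤ 4: NO.
Slack = (n − k + 1) − d = -1.
The slack is negative: d = 5 exceeds n − k + 1 = 4 by 1, so the Singleton bound is violated and no linear [5, 2, 5]_8 code can exist. In particular it is not MDS (MDS requires d = n − k + 1 exactly).
Description: the claimed parameters are [5, 2, 5]_8; such a code would be impossible (violates the Singleton bound).


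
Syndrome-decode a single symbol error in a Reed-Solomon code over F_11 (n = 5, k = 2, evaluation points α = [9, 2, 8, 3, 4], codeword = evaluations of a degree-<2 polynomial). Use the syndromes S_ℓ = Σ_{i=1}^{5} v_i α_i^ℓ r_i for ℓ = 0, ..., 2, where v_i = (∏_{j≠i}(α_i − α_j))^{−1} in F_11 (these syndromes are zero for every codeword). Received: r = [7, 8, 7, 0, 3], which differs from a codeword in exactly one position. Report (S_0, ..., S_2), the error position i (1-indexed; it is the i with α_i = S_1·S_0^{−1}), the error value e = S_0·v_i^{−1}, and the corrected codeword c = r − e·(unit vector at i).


S = (3, 2, 5), error at position 3, error magnitude e = 3, c = [7, 8, 4, 0, 3].

Step 1: column multipliers v_i = (∏_{j≠i}(α_i − α_j))^{−1} mod 11.
  i = 1 (α = 9): (9−2)(9−8)(9−3)(9−4) = 7·1·6·5 = 210 ≡ 1, so v_1 = 1^{−1} = 1 (mod 11).
  i = 2 (α = 2): (2−9)(2−8)(2−3)(2−4) = (−7)·(−6)·(−1)·(−2) = 84 ≡ 7, so v_2 = 7^{−1} = 8 (mod 11).
  i = 3 (α = 8): (8−9)(8−2)(8−3)(8−4) = (−1)·6·5·4 = −120 ≡ 1, so v_3 = 1^{−1} = 1 (mod 11).
  i = 4 (α = 3): (3−9)(3−2)(3−8)(3−4) = (−6)·1·(−5)·(−1) = −30 ≡ 3, so v_4 = 3^{−1} = 4 (mod 11).
  i = 5 (α = 4): (4−9)(4−2)(4−8)(4−3) = (−5)·2·(−4)·1 = 40 ≡ 7, so v_5 = 7^{−1} = 8 (mod 11).
  v = [1, 8, 1, 4, 8].
Step 2: syndromes of r = [7, 8, 7, 0, 3] (all sums mod 11).
  S_0 = Σ v_i r_i = 1·7 + 8·8 + 1·7 + 4·0 + 8·3 = 102 ≡ 3.
  S_1 = Σ v_i α_i r_i = 1·9·7 + 8·2·8 + 1·8·7 + 4·3·0 + 8·4·3 = 343 ≡ 2.
  α_i^2 mod 11 = [4, 4, 9, 9, 5].
  S_2 = Σ v_i α_i^2 r_i = 1·4·7 + 8·4·8 + 1·9·7 + 4·9·0 + 8·5·3 = 467 ≡ 5.
  S = (3, 2, 5) ≠ 0, so r is not a codeword (an error is present).
Step 3: locate the error. For a single error e at position i, S_ℓ = v_i·e·α_i^ℓ, so α_err = S_1/S_0.
  S_0^{−1} = 3^{−1} = 4 (mod 11), so α_err = 2·4 = 8 ≡ 8 = α_3. Error position i = 3.
  Consistency check: S_2/S_1 = 5·6 = 30 ≡ 8 = α_err ✓ (single-error assumption holds).
Step 4: error magnitude e = S_0/v_3 = S_0·∏_{j≠3}(α_3 − α_j) = 3·1 = 3 ≡ 3 (mod 11).
Step 5: correct position 3: c_3 = r_3 − e = 7 − 3 ≡ 4 (mod 11). Hence c = [7, 8, 4, 0, 3].
  Check: interpolating c through the α_i gives m(x) = 2 + 3·x (degree < 2) with m(α_i) = c_i for every i, so c is indeed a codeword.


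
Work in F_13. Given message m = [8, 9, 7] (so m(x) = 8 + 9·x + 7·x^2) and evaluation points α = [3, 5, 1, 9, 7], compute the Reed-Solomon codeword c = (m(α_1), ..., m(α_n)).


c = [7, 7, 11, 6, 11]

Message polynomial: m(x) = 8 + 9·x + 7·x^2 (mod 13).
For each evaluation point α_i, compute m(α_i) mod 13:
  α_1 = 3: Horner steps 7 → 4 → 7, so m(3) = 7.
  α_2 = 5: Horner steps 7 → 5 → 7, so m(5) = 7.
  α_3 = 1: Horner steps 7 → 3 → 11, so m(1) = 11.
  α_4 = 9: Horner steps 7 → 7 → 6, so m(9) = 6.
  α_5 = 7: Horner steps 7 → 6 → 11, so m(7) = 11.
Codeword c = [7, 7, 11, 6, 11] ∈ F_13^5.


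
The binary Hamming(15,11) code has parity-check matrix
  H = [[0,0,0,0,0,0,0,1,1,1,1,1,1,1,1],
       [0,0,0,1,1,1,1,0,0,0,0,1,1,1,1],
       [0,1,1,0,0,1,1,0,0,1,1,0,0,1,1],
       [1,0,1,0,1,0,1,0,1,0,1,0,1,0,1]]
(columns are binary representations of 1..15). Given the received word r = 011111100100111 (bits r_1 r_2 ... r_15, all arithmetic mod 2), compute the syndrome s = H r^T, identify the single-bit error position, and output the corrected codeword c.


s = (0, 1, 1, 1)^T, error position = 7, corrected codeword c = 011111000100111

Compute s = H r^T mod 2 one row at a time:
  s_1 = 0 + 0 + 1 + 0 + 0 + 1 + 1 + 1 = 4 ≡ 0 (mod 2).
  s_2 = 1 + 1 + 1 + 1 + 0 + 1 + 1 + 1 = 7 ≡ 1 (mod 2).
  s_3 = 1 + 1 + 1 + 1 + 1 + 0 + 1 + 1 = 7 ≡ 1 (mod 2).
  s_4 = 0 + 1 + 1 + 1 + 0 + 0 + 1 + 1 = 5 ≡ 1 (mod 2).
s = (0, 1, 1, 1)^T — this equals column 7 of H (binary 0111), so error is at position 7.
Correct: flip bit 7 of r = 011111100100111 to get c = 011111000100111.


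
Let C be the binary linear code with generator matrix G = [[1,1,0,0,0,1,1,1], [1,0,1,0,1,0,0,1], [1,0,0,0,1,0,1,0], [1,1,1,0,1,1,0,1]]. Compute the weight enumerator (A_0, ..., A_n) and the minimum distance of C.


Weight distribution: A_0 = 1, A_2 = 3, A_3 = 4, A_4 = 3, A_5 = 4, A_6 = 1. Minimum distance d = 2.

Enumerate all 2^4 = 16 messages m ∈ F_2^4.
For each, compute codeword c = mG in F_2^8, then tally its weight.
  m = 0000 → c = 00000000, weight = 0.
  m = 1000 → c = 11000111, weight = 5.
  m = 0100 → c = 10101001, weight = 4.
  m = 1100 → c = 01101110, weight = 5.
  m = 0010 → c = 10001010, weight = 3.
  m = 1010 → c = 01001101, weight = 4.
  m = 0110 → c = 00100011, weight = 3.
  m = 1110 → c = 11100100, weight = 4.
  m = 0001 → c = 11101101, weight = 6.
  m = 1001 → c = 00101010, weight = 3.
  m = 0101 → c = 01000100, weight = 2.
  m = 1101 → c = 10000011, weight = 3.
  m = 0011 → c = 01100111, weight = 5.
  m = 1011 → c = 10100000, weight = 2.
  m = 0111 → c = 11001110, weight = 5.
  m = 1111 → c = 00001001, weight = 2.
Tally weights:
  weight 0: 1 codewords.
  weight 2: 3 codewords.
  weight 3: 4 codewords.
  weight 4: 3 codewords.
  weight 5: 4 codewords.
  weight 6: 1 codewords.
Minimum distance d = smallest w > 0 with A_w > 0 = 2.
Sanity: Σ A_w = 16 = 2^4 = 16 ✓.


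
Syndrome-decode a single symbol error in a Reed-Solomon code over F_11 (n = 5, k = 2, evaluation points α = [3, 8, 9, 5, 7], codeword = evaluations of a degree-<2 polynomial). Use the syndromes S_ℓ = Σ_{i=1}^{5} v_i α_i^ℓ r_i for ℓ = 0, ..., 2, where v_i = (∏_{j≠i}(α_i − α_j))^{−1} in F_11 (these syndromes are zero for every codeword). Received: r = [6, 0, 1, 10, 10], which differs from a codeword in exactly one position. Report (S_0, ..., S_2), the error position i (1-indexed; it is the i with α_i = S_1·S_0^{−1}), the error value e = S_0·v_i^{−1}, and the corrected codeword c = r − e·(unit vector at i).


S = (5, 3, 4), error at position 4, error magnitude e = 2, c = [6, 0, 1, 8, 10].

Step 1: column multipliers v_i = (∏_{j≠i}(α_i − α_j))^{−1} mod 11.
  i = 1 (α = 3): (3−8)(3−9)(3−5)(3−7) = (−5)·(−6)·(−2)·(−4) = 240 ≡ 9, so v_1 = 9^{−1} = 5 (mod 11).
  i = 2 (α = 8): (8−3)(8−9)(8−5)(8−7) = 5·(−1)·3·1 = −15 ≡ 7, so v_2 = 7^{−1} = 8 (mod 11).
  i = 3 (α = 9): (9−3)(9−8)(9−5)(9−7) = 6·1·4·2 = 48 ≡ 4, so v_3 = 4^{−1} = 3 (mod 11).
  i = 4 (α = 5): (5−3)(5−8)(5−9)(5−7) = 2·(−3)·(−4)·(−2) = −48 ≡ 7, so v_4 = 7^{−1} = 8 (mod 11).
  i = 5 (α = 7): (7−3)(7−8)(7−9)(7−5) = 4·(−1)·(−2)·2 = 16 ≡ 5, so v_5 = 5^{−1} = 9 (mod 11).
  v = [5, 8, 3, 8, 9].
Step 2: syndromes of r = [6, 0, 1, 10, 10] (all sums mod 11).
  S_0 = Σ v_i r_i = 5·6 + 8·0 + 3·1 + 8·10 + 9·10 = 203 ≡ 5.
  S_1 = Σ v_i α_i r_i = 5·3·6 + 8·8·0 + 3·9·1 + 8·5·10 + 9·7·10 = 1147 ≡ 3.
  α_i^2 mod 11 = [9, 9, 4, 3, 5].
  S_2 = Σ v_i α_i^2 r_i = 5·9·6 + 8·9·0 + 3·4·1 + 8·3·10 + 9·5·10 = 972 ≡ 4.
  S = (5, 3, 4) ≠ 0, so r is not a codeword (an error is present).
Step 3: locate the error. For a single error e at position i, S_ℓ = v_i·e·α_i^ℓ, so α_err = S_1/S_0.
  S_0^{−1} = 5^{−1} = 9 (mod 11), so α_err = 3·9 = 27 ≡ 5 = α_4. Error position i = 4.
  Consistency check: S_2/S_1 = 4·4 = 16 ≡ 5 = α_err ✓ (single-error assumption holds).
Step 4: error magnitude e = S_0/v_4 = S_0·∏_{j≠4}(α_4 − α_j) = 5·7 = 35 ≡ 2 (mod 11).
Step 5: correct position 4: c_4 = r_4 − e = 10 − 2 ≡ 8 (mod 11). Hence c = [6, 0, 1, 8, 10].
  Check: interpolating c through the α_i gives m(x) = 3 + 1·x (degree < 2) with m(α_i) = c_i for every i, so c is indeed a codeword.


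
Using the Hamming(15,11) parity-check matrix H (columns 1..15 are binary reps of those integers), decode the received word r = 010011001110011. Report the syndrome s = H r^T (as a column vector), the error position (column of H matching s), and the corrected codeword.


s = (1, 0, 0, 0)^T, error position = 8, corrected codeword c = 010011011110011

Compute s = H r^T mod 2 one row at a time:
  s_1 = 0 + 1 + 1 + 1 + 0 + 0 + 1 + 1 = 5 ≡ 1 (mod 2).
  s_2 = 0 + 1 + 1 + 0 + 0 + 0 + 1 + 1 = 4 ≡ 0 (mod 2).
  s_3 = 1 + 0 + 1 + 0 + 1 + 1 + 1 + 1 = 6 ≡ 0 (mod 2).
  s_4 = 0 + 0 + 1 + 0 + 1 + 1 + 0 + 1 = 4 ≡ 0 (mod 2).
s = (1, 0, 0, 0)^T — this equals column 8 of H (binary 1000), so error is at position 8.
Correct: flip bit 8 of r = 010011001110011 to get c = 010011011110011.


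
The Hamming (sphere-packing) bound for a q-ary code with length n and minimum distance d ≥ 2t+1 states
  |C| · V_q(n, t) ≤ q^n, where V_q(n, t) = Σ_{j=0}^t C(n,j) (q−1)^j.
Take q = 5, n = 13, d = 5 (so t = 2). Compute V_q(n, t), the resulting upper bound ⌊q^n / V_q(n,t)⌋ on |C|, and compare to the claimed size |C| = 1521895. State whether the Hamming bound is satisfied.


V_q(n, t) = 1301, q^n = 1220703125, Hamming bound = 938280, |C| = 1521895 > bound (violated).

Step 1: Compute V_q(n, t) = Σ_{j=0}^2 C(n, j) (q−1)^j.
  j = 0: C(13,0)·(4)^0 = 1·1 = 1.
  j = 1: C(13,1)·(4)^1 = 13·4 = 52.
  j = 2: C(13,2)·(4)^2 = 78·16 = 1248.
  V_q(n, t) = 1 + 52 + 1248 = 1301.
Step 2: q^n = 5^13 = 1220703125.
Step 3: Hamming bound ⌊q^n / V_q(n,t)⌋ = ⌊1220703125/1301⌋ = 938280.
Step 4: Compare |C| = 1521895 to 938280: violated.
The claimed |C| lies above the Hamming bound, so no 5-ary code of length 13 with d ≥ 5 can have 1521895 codewords.


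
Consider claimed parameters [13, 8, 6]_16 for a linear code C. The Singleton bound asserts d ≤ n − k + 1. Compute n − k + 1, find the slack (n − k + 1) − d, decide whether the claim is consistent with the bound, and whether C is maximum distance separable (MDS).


Singleton RHS = n − k + 1 = 6, slack = 0, bound satisfied, MDS.

Singleton bound: d ≤ n − k + 1.
Here n = 13, k = 8, so n − k + 1 = 6.
Given d = 6, check d ≤ 6: YES.
Slack = (n − k + 1) − d = 0.
The code is MDS (slack = 0).
Description: the claimed parameters are [13, 8, 6]_16; such a code would be MDS (meets Singleton bound).


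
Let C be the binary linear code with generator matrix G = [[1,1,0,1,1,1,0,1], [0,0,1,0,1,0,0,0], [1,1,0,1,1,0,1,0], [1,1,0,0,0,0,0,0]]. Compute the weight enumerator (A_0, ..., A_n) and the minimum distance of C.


Weight distribution: A_0 = 1, A_2 = 2, A_3 = 3, A_4 = 3, A_5 = 4, A_6 = 2, A_7 = 1. Minimum distance d = 2.

Enumerate all 2^4 = 16 messages m ∈ F_2^4.
For each, compute codeword c = mG in F_2^8, then tally its weight.
  m = 0000 → c = 00000000, weight = 0.
  m = 1000 → c = 11011101, weight = 6.
  m = 0100 → c = 00101000, weight = 2.
  m = 1100 → c = 11110101, weight = 6.
  m = 0010 → c = 11011010, weight = 5.
  m = 1010 → c = 00000111, weight = 3.
  m = 0110 → c = 11110010, weight = 5.
  m = 1110 → c = 00101111, weight = 5.
  m = 0001 → c = 11000000, weight = 2.
  m = 1001 → c = 00011101, weight = 4.
  m = 0101 → c = 11101000, weight = 4.
  m = 1101 → c = 00110101, weight = 4.
  m = 0011 → c = 00011010, weight = 3.
  m = 1011 → c = 11000111, weight = 5.
  m = 0111 → c = 00110010, weight = 3.
  m = 1111 → c = 11101111, weight = 7.
Tally weights:
  weight 0: 1 codewords.
  weight 2: 2 codewords.
  weight 3: 3 codewords.
  weight 4: 3 codewords.
  weight 5: 4 codewords.
  weight 6: 2 codewords.
  weight 7: 1 codewords.
Minimum distance d = smallest w > 0 with A_w > 0 = 2.
Sanity: Σ A_w = 16 = 2^4 = 16 ✓.


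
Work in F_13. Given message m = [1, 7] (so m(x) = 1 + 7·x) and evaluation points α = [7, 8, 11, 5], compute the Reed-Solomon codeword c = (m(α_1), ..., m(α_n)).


c = [11, 5, 0, 10]

Message polynomial: m(x) = 1 + 7·x (mod 13).
For each evaluation point α_i, compute m(α_i) mod 13:
  α_1 = 7: Horner steps 7 → 11, so m(7) = 11.
  α_2 = 8: Horner steps 7 → 5, so m(8) = 5.
  α_3 = 11: Horner steps 7 → 0, so m(11) = 0.
  α_4 = 5: Horner steps 7 → 10, so m(5) = 10.
Codeword c = [11, 5, 0, 10] ∈ F_13^4.


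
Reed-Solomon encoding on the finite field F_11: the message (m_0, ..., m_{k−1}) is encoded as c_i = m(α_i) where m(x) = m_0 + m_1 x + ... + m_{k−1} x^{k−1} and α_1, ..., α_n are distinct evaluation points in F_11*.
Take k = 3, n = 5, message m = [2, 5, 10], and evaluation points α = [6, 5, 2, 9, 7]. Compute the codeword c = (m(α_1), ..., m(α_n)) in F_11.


c = [7, 2, 8, 10, 10]

Message polynomial: m(x) = 2 + 5·x + 10·x^2 (mod 11).
For each evaluation point α_i, compute m(α_i) mod 11:
  α_1 = 6: Horner steps 10 → 10 → 7, so m(6) = 7.
  α_2 = 5: Horner steps 10 → 0 → 2, so m(5) = 2.
  α_3 = 2: Horner steps 10 → 3 → 8, so m(2) = 8.
  α_4 = 9: Horner steps 10 → 7 → 10, so m(9) = 10.
  α_5 = 7: Horner steps 10 → 9 → 10, so m(7) = 10.
Codeword c = [7, 2, 8, 10, 10] ∈ F_11^5.


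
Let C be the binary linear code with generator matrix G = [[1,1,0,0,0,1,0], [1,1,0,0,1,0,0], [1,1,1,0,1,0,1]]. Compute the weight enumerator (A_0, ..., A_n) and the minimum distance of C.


Weight distribution: A_0 = 1, A_2 = 2, A_3 = 2, A_4 = 1, A_5 = 2. Minimum distance d = 2.

Enumerate all 2^3 = 8 messages m ∈ F_2^3.
For each, compute codeword c = mG in F_2^7, then tally its weight.
  m = 000 → c = 0000000, weight = 0.
  m = 100 → c = 1100010, weight = 3.
  m = 010 → c = 1100100, weight = 3.
  m = 110 → c = 0000110, weight = 2.
  m = 001 → c = 1110101, weight = 5.
  m = 101 → c = 0010111, weight = 4.
  m = 011 → c = 0010001, weight = 2.
  m = 111 → c = 1110011, weight = 5.
Tally weights:
  weight 0: 1 codewords.
  weight 2: 2 codewords.
  weight 3: 2 codewords.
  weight 4: 1 codewords.
  weight 5: 2 codewords.
Minimum distance d = smallest w > 0 with A_w > 0 = 2.
Sanity: Σ A_w = 8 = 2^3 = 8 ✓.


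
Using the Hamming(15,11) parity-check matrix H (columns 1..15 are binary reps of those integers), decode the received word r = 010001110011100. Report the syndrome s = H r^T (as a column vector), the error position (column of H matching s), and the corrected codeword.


s = (0, 0, 0, 1)^T, error position = 1, corrected codeword c = 110001110011100

Compute s = H r^T mod 2 one row at a time:
  s_1 = 1 + 0 + 0 + 1 + 1 + 1 + 0 + 0 = 4 ≡ 0 (mod 2).
  s_2 = 0 + 0 + 1 + 1 + 1 + 1 + 0 + 0 = 4 ≡ 0 (mod 2).
  s_3 = 1 + 0 + 1 + 1 + 0 + 1 + 0 + 0 = 4 ≡ 0 (mod 2).
  s_4 = 0 + 0 + 0 + 1 + 0 + 1 + 1 + 0 = 3 ≡ 1 (mod 2).
s = (0, 0, 0, 1)^T — this equals column 1 of H (binary 0001), so error is at position 1.
Correct: flip bit 1 of r = 010001110011100 to get c = 110001110011100.


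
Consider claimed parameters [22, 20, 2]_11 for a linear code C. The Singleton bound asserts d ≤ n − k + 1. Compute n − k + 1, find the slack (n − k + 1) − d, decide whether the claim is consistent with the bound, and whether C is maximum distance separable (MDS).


Singleton RHS = n − k + 1 = 3, slack = 1, bound satisfied, not MDS.

Singleton bound: d ≤ n − k + 1.
Here n = 22, k = 20, so n − k + 1 = 3.
Given d = 2, check d ≤ 3: YES.
Slack = (n − k + 1) − d = 1.
The code is NOT MDS (slack = 1 > 0).
Description: the claimed parameters are [22, 20, 2]_11; such a code would be non-MDS.


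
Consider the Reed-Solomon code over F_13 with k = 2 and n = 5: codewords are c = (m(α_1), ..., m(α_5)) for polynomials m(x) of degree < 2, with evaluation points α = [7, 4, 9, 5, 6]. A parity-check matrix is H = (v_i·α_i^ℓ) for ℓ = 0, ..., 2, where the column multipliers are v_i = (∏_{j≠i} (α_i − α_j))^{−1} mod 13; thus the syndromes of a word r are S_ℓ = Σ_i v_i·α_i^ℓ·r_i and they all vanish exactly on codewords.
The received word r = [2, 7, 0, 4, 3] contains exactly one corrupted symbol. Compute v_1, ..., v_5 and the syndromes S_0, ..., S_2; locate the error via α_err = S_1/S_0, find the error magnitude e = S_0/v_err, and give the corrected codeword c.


S = (7, 2, 8), error at position 2, error magnitude e = 2, c = [2, 5, 0, 4, 3].

Step 1: column multipliers v_i = (∏_{j≠i}(α_i − α_j))^{−1} mod 13.
  i = 1 (α = 7): (7−4)(7−9)(7−5)(7−6) = 3·(−2)·2·1 = −12 ≡ 1, so v_1 = 1^{−1} = 1 (mod 13).
  i = 2 (α = 4): (4−7)(4−9)(4−5)(4−6) = (−3)·(−5)·(−1)·(−2) = 30 ≡ 4, so v_2 = 4^{−1} = 10 (mod 13).
  i = 3 (α = 9): (9−7)(9−4)(9−5)(9−6) = 2·5·4·3 = 120 ≡ 3, so v_3 = 3^{−1} = 9 (mod 13).
  i = 4 (α = 5): (5−7)(5−4)(5−9)(5−6) = (−2)·1·(−4)·(−1) = −8 ≡ 5, so v_4 = 5^{−1} = 8 (mod 13).
  i = 5 (α = 6): (6−7)(6−4)(6−9)(6−5) = (−1)·2·(−3)·1 = 6 ≡ 6, so v_5 = 6^{−1} = 11 (mod 13).
  v = [1, 10, 9, 8, 11].
Step 2: syndromes of r = [2, 7, 0, 4, 3] (all sums mod 13).
  S_0 = Σ v_i r_i = 1·2 + 10·7 + 9·0 + 8·4 + 11·3 = 137 ≡ 7.
  S_1 = Σ v_i α_i r_i = 1·7·2 + 10·4·7 + 9·9·0 + 8·5·4 + 11·6·3 = 652 ≡ 2.
  α_i^2 mod 13 = [10, 3, 3, 12, 10].
  S_2 = Σ v_i α_i^2 r_i = 1·10·2 + 10·3·7 + 9·3·0 + 8·12·4 + 11·10·3 = 944 ≡ 8.
  S = (7, 2, 8) ≠ 0, so r is not a codeword (an error is present).
Step 3: locate the error. For a single error e at position i, S_ℓ = v_i·e·α_i^ℓ, so α_err = S_1/S_0.
  S_0^{−1} = 7^{−1} = 2 (mod 13), so α_err = 2·2 = 4 ≡ 4 = α_2. Error position i = 2.
  Consistency check: S_2/S_1 = 8·7 = 56 ≡ 4 = α_err ✓ (single-error assumption holds).
Step 4: error magnitude e = S_0/v_2 = S_0·∏_{j≠2}(α_2 − α_j) = 7·4 = 28 ≡ 2 (mod 13).
Step 5: correct position 2: c_2 = r_2 − e = 7 − 2 ≡ 5 (mod 13). Hence c = [2, 5, 0, 4, 3].
  Check: interpolating c through the α_i gives m(x) = 9 + 12·x (degree < 2) with m(α_i) = c_i for every i, so c is indeed a codeword.


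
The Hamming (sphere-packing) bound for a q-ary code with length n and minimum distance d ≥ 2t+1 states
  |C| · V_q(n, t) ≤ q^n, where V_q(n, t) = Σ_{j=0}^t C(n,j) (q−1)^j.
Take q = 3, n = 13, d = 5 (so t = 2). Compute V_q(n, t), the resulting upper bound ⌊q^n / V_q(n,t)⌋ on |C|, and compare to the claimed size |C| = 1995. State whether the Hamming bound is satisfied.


V_q(n, t) = 339, q^n = 1594323, Hamming bound = 4703, |C| = 1995 ≤ bound (satisfied).

Step 1: Compute V_q(n, t) = Σ_{j=0}^2 C(n, j) (q−1)^j.
  j = 0: C(13,0)·(2)^0 = 1·1 = 1.
  j = 1: C(13,1)·(2)^1 = 13·2 = 26.
  j = 2: C(13,2)·(2)^2 = 78·4 = 312.
  V_q(n, t) = 1 + 26 + 312 = 339.
Step 2: q^n = 3^13 = 1594323.
Step 3: Hamming bound ⌊q^n / V_q(n,t)⌋ = ⌊1594323/339⌋ = 4703.
Step 4: Compare |C| = 1995 to 4703: satisfied.
The claimed |C| lies below the Hamming bound.


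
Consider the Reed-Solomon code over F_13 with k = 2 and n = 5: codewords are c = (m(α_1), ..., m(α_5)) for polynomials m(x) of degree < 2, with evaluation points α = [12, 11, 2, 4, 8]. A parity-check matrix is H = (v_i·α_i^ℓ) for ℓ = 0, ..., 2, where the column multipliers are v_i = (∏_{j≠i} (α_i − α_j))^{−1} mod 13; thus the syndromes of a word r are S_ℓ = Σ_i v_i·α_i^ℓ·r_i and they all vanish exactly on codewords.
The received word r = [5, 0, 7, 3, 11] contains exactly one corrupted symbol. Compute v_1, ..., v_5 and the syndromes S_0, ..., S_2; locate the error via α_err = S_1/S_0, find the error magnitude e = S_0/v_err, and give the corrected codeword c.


S = (11, 5, 7), error at position 4, error magnitude e = 12, c = [5, 0, 7, 4, 11].

Step 1: column multipliers v_i = (∏_{j≠i}(α_i − α_j))^{−1} mod 13.
  i = 1 (α = 12): (12−11)(12−2)(12−4)(12−8) = 1·10·8·4 = 320 ≡ 8, so v_1 = 8^{−1} = 5 (mod 13).
  i = 2 (α = 11): (11−12)(11−2)(11−4)(11−8) = (−1)·9·7·3 = −189 ≡ 6, so v_2 = 6^{−1} = 11 (mod 13).
  i = 3 (α = 2): (2−12)(2−11)(2−4)(2−8) = (−10)·(−9)·(−2)·(−6) = 1080 ≡ 1, so v_3 = 1^{−1} = 1 (mod 13).
  i = 4 (α = 4): (4−12)(4−11)(4−2)(4−8) = (−8)·(−7)·2·(−4) = −448 ≡ 7, so v_4 = 7^{−1} = 2 (mod 13).
  i = 5 (α = 8): (8−12)(8−11)(8−2)(8−4) = (−4)·(−3)·6·4 = 288 ≡ 2, so v_5 = 2^{−1} = 7 (mod 13).
  v = [5, 11, 1, 2, 7].
Step 2: syndromes of r = [5, 0, 7, 3, 11] (all sums mod 13).
  S_0 = Σ v_i r_i = 5·5 + 11·0 + 1·7 + 2·3 + 7·11 = 115 ≡ 11.
  S_1 = Σ v_i α_i r_i = 5·12·5 + 11·11·0 + 1·2·7 + 2·4·3 + 7·8·11 = 954 ≡ 5.
  α_i^2 mod 13 = [1, 4, 4, 3, 12].
  S_2 = Σ v_i α_i^2 r_i = 5·1·5 + 11·4·0 + 1·4·7 + 2·3·3 + 7·12·11 = 995 ≡ 7.
  S = (11, 5, 7) ≠ 0, so r is not a codeword (an error is present).
Step 3: locate the error. For a single error e at position i, S_ℓ = v_i·e·α_i^ℓ, so α_err = S_1/S_0.
  S_0^{−1} = 11^{−1} = 6 (mod 13), so α_err = 5·6 = 30 ≡ 4 = α_4. Error position i = 4.
  Consistency check: S_2/S_1 = 7·8 = 56 ≡ 4 = α_err ✓ (single-error assumption holds).
Step 4: error magnitude e = S_0/v_4 = S_0·∏_{j≠4}(α_4 − α_j) = 11·7 = 77 ≡ 12 (mod 13).
Step 5: correct position 4: c_4 = r_4 − e = 3 − 12 ≡ 4 (mod 13). Hence c = [5, 0, 7, 4, 11].
  Check: interpolating c through the α_i gives m(x) = 10 + 5·x (degree < 2) with m(α_i) = c_i for every i, so c is indeed a codeword.


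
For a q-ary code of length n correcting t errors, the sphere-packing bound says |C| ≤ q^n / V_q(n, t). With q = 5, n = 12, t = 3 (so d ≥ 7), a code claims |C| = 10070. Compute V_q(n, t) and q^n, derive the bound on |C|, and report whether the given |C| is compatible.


V_q(n, t) = 15185, q^n = 244140625, Hamming bound = 16077, |C| = 10070 ≤ bound (satisfied).

Step 1: Compute V_q(n, t) = Σ_{j=0}^3 C(n, j) (q−1)^j.
  j = 0: C(12,0)·(4)^0 = 1·1 = 1.
  j = 1: C(12,1)·(4)^1 = 12·4 = 48.
  j = 2: C(12,2)·(4)^2 = 66·16 = 1056.
  j = 3: C(12,3)·(4)^3 = 220·64 = 14080.
  V_q(n, t) = 1 + 48 + 1056 + 14080 = 15185.
Step 2: q^n = 5^12 = 244140625.
Step 3: Hamming bound ⌊q^n / V_q(n,t)⌋ = ⌊244140625/15185⌋ = 16077.
Step 4: Compare |C| = 10070 to 16077: satisfied.
The claimed |C| lies below the Hamming bound.


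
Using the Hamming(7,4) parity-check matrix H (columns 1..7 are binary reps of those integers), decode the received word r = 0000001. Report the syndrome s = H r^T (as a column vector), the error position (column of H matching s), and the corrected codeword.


s = (1, 1, 1)^T, error position = 7, corrected codeword c = 0000000

Compute s = H r^T mod 2 one row at a time:
  s_1 = 0 + 0 + 0 + 1 = 1 ≡ 1 (mod 2).
  s_2 = 0 + 0 + 0 + 1 = 1 ≡ 1 (mod 2).
  s_3 = 0 + 0 + 0 + 1 = 1 ≡ 1 (mod 2).
s = (1, 1, 1)^T — this equals column 7 of H (binary 111), so error is at position 7.
Correct: flip bit 7 of r = 0000001 to get c = 0000000.


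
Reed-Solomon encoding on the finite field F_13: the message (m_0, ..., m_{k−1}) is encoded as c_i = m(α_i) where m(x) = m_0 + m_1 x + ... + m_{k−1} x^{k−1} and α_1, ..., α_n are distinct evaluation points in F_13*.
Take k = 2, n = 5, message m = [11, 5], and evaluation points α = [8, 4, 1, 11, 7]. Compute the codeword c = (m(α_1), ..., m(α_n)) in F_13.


c = [12, 5, 3, 1, 7]

Message polynomial: m(x) = 11 + 5·x (mod 13).
For each evaluation point α_i, compute m(α_i) mod 13:
  α_1 = 8: Horner steps 5 → 12, so m(8) = 12.
  α_2 = 4: Horner steps 5 → 5, so m(4) = 5.
  α_3 = 1: Horner steps 5 → 3, so m(1) = 3.
  α_4 = 11: Horner steps 5 → 1, so m(11) = 1.
  α_5 = 7: Horner steps 5 → 7, so m(7) = 7.
Codeword c = [12, 5, 3, 1, 7] ∈ F_13^5.


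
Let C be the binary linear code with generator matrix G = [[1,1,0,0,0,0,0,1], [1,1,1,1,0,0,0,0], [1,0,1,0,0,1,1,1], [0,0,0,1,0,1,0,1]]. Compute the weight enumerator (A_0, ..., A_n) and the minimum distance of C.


Weight distribution: A_0 = 1, A_2 = 2, A_3 = 4, A_4 = 5, A_5 = 4. Minimum distance d = 2.

Enumerate all 2^4 = 16 messages m ∈ F_2^4.
For each, compute codeword c = mG in F_2^8, then tally its weight.
  m = 0000 → c = 00000000, weight = 0.
  m = 1000 → c = 11000001, weight = 3.
  m = 0100 → c = 11110000, weight = 4.
  m = 1100 → c = 00110001, weight = 3.
  m = 0010 → c = 10100111, weight = 5.
  m = 1010 → c = 01100110, weight = 4.
  m = 0110 → c = 01010111, weight = 5.
  m = 1110 → c = 10010110, weight = 4.
  m = 0001 → c = 00010101, weight = 3.
  m = 1001 → c = 11010100, weight = 4.
  m = 0101 → c = 11100101, weight = 5.
  m = 1101 → c = 00100100, weight = 2.
  m = 0011 → c = 10110010, weight = 4.
  m = 1011 → c = 01110011, weight = 5.
  m = 0111 → c = 01000010, weight = 2.
  m = 1111 → c = 10000011, weight = 3.
Tally weights:
  weight 0: 1 codewords.
  weight 2: 2 codewords.
  weight 3: 4 codewords.
  weight 4: 5 codewords.
  weight 5: 4 codewords.
Minimum distance d = smallest w > 0 with A_w > 0 = 2.
Sanity: Σ A_w = 16 = 2^4 = 16 ✓.


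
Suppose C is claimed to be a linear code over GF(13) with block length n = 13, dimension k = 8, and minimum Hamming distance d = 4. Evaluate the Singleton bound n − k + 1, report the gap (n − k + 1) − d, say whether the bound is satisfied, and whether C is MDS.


Singleton RHS = n − k + 1 = 6, slack = 2, bound satisfied, not MDS.

Singleton bound: d ≤ n − k + 1.
Here n = 13, k = 8, so n − k + 1 = 6.
Given d = 4, check d ≤ 6: YES.
Slack = (n − k + 1) − d = 2.
The code is NOT MDS (slack = 2 > 0).
Description: the claimed parameters are [13, 8, 4]_13; such a code would be non-MDS.


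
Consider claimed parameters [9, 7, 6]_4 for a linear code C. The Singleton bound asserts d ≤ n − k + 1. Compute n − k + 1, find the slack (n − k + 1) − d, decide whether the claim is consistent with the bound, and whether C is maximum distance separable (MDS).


Singleton RHS = n − k + 1 = 3, slack = -3, bound violated (no such code; not MDS).

Singleton bound: d ≤ n − k + 1.
Here n = 9, k = 7, so n − k + 1 = 3.
Given d = 6, check d ≤ 3: NO.
Slack = (n − k + 1) − d = -3.
The slack is negative: d = 6 exceeds n − k + 1 = 3 by 3, so the Singleton bound is violated and no linear [9, 7, 6]_4 code can exist. In particular it is not MDS (MDS requires d = n − k + 1 exactly).
Description: the claimed parameters are [9, 7, 6]_4; such a code would be impossible (violates the Singleton bound).


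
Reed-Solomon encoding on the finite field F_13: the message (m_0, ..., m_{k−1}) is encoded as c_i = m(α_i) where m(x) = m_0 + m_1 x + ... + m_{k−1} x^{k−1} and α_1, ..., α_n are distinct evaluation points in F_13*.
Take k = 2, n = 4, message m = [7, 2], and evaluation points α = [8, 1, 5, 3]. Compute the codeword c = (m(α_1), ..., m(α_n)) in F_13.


c = [10, 9, 4, 0]

Message polynomial: m(x) = 7 + 2·x (mod 13).
For each evaluation point α_i, compute m(α_i) mod 13:
  α_1 = 8: Horner steps 2 → 10, so m(8) = 10.
  α_2 = 1: Horner steps 2 → 9, so m(1) = 9.
  α_3 = 5: Horner steps 2 → 4, so m(5) = 4.
  α_4 = 3: Horner steps 2 → 0, so m(3) = 0.
Codeword c = [10, 9, 4, 0] ∈ F_13^4.


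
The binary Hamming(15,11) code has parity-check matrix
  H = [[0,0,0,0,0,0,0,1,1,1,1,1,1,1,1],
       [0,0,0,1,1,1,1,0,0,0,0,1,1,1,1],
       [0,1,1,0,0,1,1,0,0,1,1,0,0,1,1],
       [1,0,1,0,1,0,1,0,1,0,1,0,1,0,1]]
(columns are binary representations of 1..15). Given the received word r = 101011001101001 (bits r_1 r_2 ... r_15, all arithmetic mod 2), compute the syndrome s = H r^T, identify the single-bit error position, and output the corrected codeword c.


s = (0, 0, 0, 1)^T, error position = 1, corrected codeword c = 001011001101001

Compute s = H r^T mod 2 one row at a time:
  s_1 = 0 + 1 + 1 + 0 + 1 + 0 + 0 + 1 = 4 ≡ 0 (mod 2).
  s_2 = 0 + 1 + 1 + 0 + 1 + 0 + 0 + 1 = 4 ≡ 0 (mod 2).
  s_3 = 0 + 1 + 1 + 0 + 1 + 0 + 0 + 1 = 4 ≡ 0 (mod 2).
  s_4 = 1 + 1 + 1 + 0 + 1 + 0 + 0 + 1 = 5 ≡ 1 (mod 2).
s = (0, 0, 0, 1)^T — this equals column 1 of H (binary 0001), so error is at position 1.
Correct: flip bit 1 of r = 101011001101001 to get c = 001011001101001.


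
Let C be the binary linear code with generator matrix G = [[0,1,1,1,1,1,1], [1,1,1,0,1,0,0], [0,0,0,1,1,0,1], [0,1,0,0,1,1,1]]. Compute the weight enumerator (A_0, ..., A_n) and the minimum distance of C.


Weight distribution: A_0 = 1, A_2 = 1, A_3 = 6, A_4 = 5, A_5 = 2, A_6 = 1. Minimum distance d = 2.

Enumerate all 2^4 = 16 messages m ∈ F_2^4.
For each, compute codeword c = mG in F_2^7, then tally its weight.
  m = 0000 → c = 0000000, weight = 0.
  m = 1000 → c = 0111111, weight = 6.
  m = 0100 → c = 1110100, weight = 4.
  m = 1100 → c = 1001011, weight = 4.
  m = 0010 → c = 0001101, weight = 3.
  m = 1010 → c = 0110010, weight = 3.
  m = 0110 → c = 1111001, weight = 5.
  m = 1110 → c = 1000110, weight = 3.
  m = 0001 → c = 0100111, weight = 4.
  m = 1001 → c = 0011000, weight = 2.
  m = 0101 → c = 1010011, weight = 4.
  m = 1101 → c = 1101100, weight = 4.
  m = 0011 → c = 0101010, weight = 3.
  m = 1011 → c = 0010101, weight = 3.
  m = 0111 → c = 1011110, weight = 5.
  m = 1111 → c = 1100001, weight = 3.
Tally weights:
  weight 0: 1 codewords.
  weight 2: 1 codewords.
  weight 3: 6 codewords.
  weight 4: 5 codewords.
  weight 5: 2 codewords.
  weight 6: 1 codewords.
Minimum distance d = smallest w > 0 with A_w > 0 = 2.
Sanity: Σ A_w = 16 = 2^4 = 16 ✓.


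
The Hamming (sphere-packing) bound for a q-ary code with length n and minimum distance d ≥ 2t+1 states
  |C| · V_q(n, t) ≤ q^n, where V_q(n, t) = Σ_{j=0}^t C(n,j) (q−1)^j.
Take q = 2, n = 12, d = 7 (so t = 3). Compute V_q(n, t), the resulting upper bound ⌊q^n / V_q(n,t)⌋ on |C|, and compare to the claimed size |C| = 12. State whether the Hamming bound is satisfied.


V_q(n, t) = 299, q^n = 4096, Hamming bound = 13, |C| = 12 ≤ bound (satisfied).

Step 1: Compute V_q(n, t) = Σ_{j=0}^3 C(n, j) (q−1)^j.
  j = 0: C(12,0)·(1)^0 = 1·1 = 1.
  j = 1: C(12,1)·(1)^1 = 12·1 = 12.
  j = 2: C(12,2)·(1)^2 = 66·1 = 66.
  j = 3: C(12,3)·(1)^3 = 220·1 = 220.
  V_q(n, t) = 1 + 12 + 66 + 220 = 299.
Step 2: q^n = 2^12 = 4096.
Step 3: Hamming bound ⌊q^n / V_q(n,t)⌋ = ⌊4096/299⌋ = 13.
Step 4: Compare |C| = 12 to 13: satisfied.
The claimed |C| lies below the Hamming bound.


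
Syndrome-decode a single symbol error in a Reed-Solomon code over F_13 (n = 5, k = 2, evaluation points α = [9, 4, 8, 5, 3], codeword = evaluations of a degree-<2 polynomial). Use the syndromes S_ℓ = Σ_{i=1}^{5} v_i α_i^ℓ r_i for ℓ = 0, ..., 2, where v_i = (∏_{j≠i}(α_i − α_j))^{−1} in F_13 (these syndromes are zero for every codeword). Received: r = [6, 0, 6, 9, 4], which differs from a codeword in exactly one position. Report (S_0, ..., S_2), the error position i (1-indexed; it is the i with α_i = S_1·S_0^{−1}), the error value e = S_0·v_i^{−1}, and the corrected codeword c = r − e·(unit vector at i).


S = (7, 4, 6), error at position 3, error magnitude e = 9, c = [6, 0, 10, 9, 4].

Step 1: column multipliers v_i = (∏_{j≠i}(α_i − α_j))^{−1} mod 13.
  i = 1 (α = 9): (9−4)(9−8)(9−5)(9−3) = 5·1·4·6 = 120 ≡ 3, so v_1 = 3^{−1} = 9 (mod 13).
  i = 2 (α = 4): (4−9)(4−8)(4−5)(4−3) = (−5)·(−4)·(−1)·1 = −20 ≡ 6, so v_2 = 6^{−1} = 11 (mod 13).
  i = 3 (α = 8): (8−9)(8−4)(8−5)(8−3) = (−1)·4·3·5 = −60 ≡ 5, so v_3 = 5^{−1} = 8 (mod 13).
  i = 4 (α = 5): (5−9)(5−4)(5−8)(5−3) = (−4)·1·(−3)·2 = 24 ≡ 11, so v_4 = 11^{−1} = 6 (mod 13).
  i = 5 (α = 3): (3−9)(3−4)(3−8)(3−5) = (−6)·(−1)·(−5)·(−2) = 60 ≡ 8, so v_5 = 8^{−1} = 5 (mod 13).
  v = [9, 11, 8, 6, 5].
Step 2: syndromes of r = [6, 0, 6, 9, 4] (all sums mod 13).
  S_0 = Σ v_i r_i = 9·6 + 11·0 + 8·6 + 6·9 + 5·4 = 176 ≡ 7.
  S_1 = Σ v_i α_i r_i = 9·9·6 + 11·4·0 + 8·8·6 + 6·5·9 + 5·3·4 = 1200 ≡ 4.
  α_i^2 mod 13 = [3, 3, 12, 12, 9].
  S_2 = Σ v_i α_i^2 r_i = 9·3·6 + 11·3·0 + 8·12·6 + 6·12·9 + 5·9·4 = 1566 ≡ 6.
  S = (7, 4, 6) ≠ 0, so r is not a codeword (an error is present).
Step 3: locate the error. For a single error e at position i, S_ℓ = v_i·e·α_i^ℓ, so α_err = S_1/S_0.
  S_0^{−1} = 7^{−1} = 2 (mod 13), so α_err = 4·2 = 8 ≡ 8 = α_3. Error position i = 3.
  Consistency check: S_2/S_1 = 6·10 = 60 ≡ 8 = α_err ✓ (single-error assumption holds).
Step 4: error magnitude e = S_0/v_3 = S_0·∏_{j≠3}(α_3 − α_j) = 7·5 = 35 ≡ 9 (mod 13).
Step 5: correct position 3: c_3 = r_3 − e = 6 − 9 ≡ 10 (mod 13). Hence c = [6, 0, 10, 9, 4].
  Check: interpolating c through the α_i gives m(x) = 3 + 9·x (degree < 2) with m(α_i) = c_i for every i, so c is indeed a codeword.


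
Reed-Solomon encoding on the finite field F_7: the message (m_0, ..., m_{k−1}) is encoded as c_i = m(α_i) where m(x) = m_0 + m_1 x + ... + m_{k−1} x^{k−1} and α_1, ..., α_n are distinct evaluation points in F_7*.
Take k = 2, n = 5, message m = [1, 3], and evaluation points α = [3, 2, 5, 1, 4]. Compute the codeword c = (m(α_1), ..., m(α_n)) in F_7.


c = [3, 0, 2, 4, 6]

Message polynomial: m(x) = 1 + 3·x (mod 7).
For each evaluation point α_i, compute m(α_i) mod 7:
  α_1 = 3: Horner steps 3 → 3, so m(3) = 3.
  α_2 = 2: Horner steps 3 → 0, so m(2) = 0.
  α_3 = 5: Horner steps 3 → 2, so m(5) = 2.
  α_4 = 1: Horner steps 3 → 4, so m(1) = 4.
  α_5 = 4: Horner steps 3 → 6, so m(4) = 6.
Codeword c = [3, 0, 2, 4, 6] ∈ F_7^5.


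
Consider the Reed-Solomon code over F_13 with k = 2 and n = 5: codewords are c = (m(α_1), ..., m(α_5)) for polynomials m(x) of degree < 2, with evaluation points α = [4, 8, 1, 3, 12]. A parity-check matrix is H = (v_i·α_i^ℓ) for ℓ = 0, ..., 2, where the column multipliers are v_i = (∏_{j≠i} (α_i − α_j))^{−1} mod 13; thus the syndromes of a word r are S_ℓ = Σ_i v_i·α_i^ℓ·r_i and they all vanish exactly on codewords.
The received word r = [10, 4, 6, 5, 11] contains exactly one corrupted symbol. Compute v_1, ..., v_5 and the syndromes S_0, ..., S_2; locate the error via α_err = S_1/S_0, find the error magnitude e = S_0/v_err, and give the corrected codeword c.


S = (9, 9, 9), error at position 3, error magnitude e = 11, c = [10, 4, 8, 5, 11].

Step 1: column multipliers v_i = (∏_{j≠i}(α_i − α_j))^{−1} mod 13.
  i = 1 (α = 4): (4−8)(4−1)(4−3)(4−12) = (−4)·3·1·(−8) = 96 ≡ 5, so v_1 = 5^{−1} = 8 (mod 13).
  i = 2 (α = 8): (8−4)(8−1)(8−3)(8−12) = 4·7·5·(−4) = −560 ≡ 12, so v_2 = 12^{−1} = 12 (mod 13).
  i = 3 (α = 1): (1−4)(1−8)(1−3)(1−12) = (−3)·(−7)·(−2)·(−11) = 462 ≡ 7, so v_3 = 7^{−1} = 2 (mod 13).
  i = 4 (α = 3): (3−4)(3−8)(3−1)(3−12) = (−1)·(−5)·2·(−9) = −90 ≡ 1, so v_4 = 1^{−1} = 1 (mod 13).
  i = 5 (α = 12): (12−4)(12−8)(12−1)(12−3) = 8·4·11·9 = 3168 ≡ 9, so v_5 = 9^{−1} = 3 (mod 13).
  v = [8, 12, 2, 1, 3].
Step 2: syndromes of r = [10, 4, 6, 5, 11] (all sums mod 13).
  S_0 = Σ v_i r_i = 8·10 + 12·4 + 2·6 + 1·5 + 3·11 = 178 ≡ 9.
  S_1 = Σ v_i α_i r_i = 8·4·10 + 12·8·4 + 2·1·6 + 1·3·5 + 3·12·11 = 1127 ≡ 9.
  α_i^2 mod 13 = [3, 12, 1, 9, 1].
  S_2 = Σ v_i α_i^2 r_i = 8·3·10 + 12·12·4 + 2·1·6 + 1·9·5 + 3·1·11 = 906 ≡ 9.
  S = (9, 9, 9) ≠ 0, so r is not a codeword (an error is present).
Step 3: locate the error. For a single error e at position i, S_ℓ = v_i·e·α_i^ℓ, so α_err = S_1/S_0.
  S_0^{−1} = 9^{−1} = 3 (mod 13), so α_err = 9·3 = 27 ≡ 1 = α_3. Error position i = 3.
  Consistency check: S_2/S_1 = 9·3 = 27 ≡ 1 = α_err ✓ (single-error assumption holds).
Step 4: error magnitude e = S_0/v_3 = S_0·∏_{j≠3}(α_3 − α_j) = 9·7 = 63 ≡ 11 (mod 13).
Step 5: correct position 3: c_3 = r_3 − e = 6 − 11 ≡ 8 (mod 13). Hence c = [10, 4, 8, 5, 11].
  Check: interpolating c through the α_i gives m(x) = 3 + 5·x (degree < 2) with m(α_i) = c_i for every i, so c is indeed a codeword.
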